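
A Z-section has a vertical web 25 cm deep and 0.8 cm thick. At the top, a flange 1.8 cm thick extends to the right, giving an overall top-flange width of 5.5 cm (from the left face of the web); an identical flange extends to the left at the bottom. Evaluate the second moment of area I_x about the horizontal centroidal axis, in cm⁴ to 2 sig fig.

Split into non-overlapping primitives; take the origin at the lower-left of the bounding box.
Web: 0.8 × 25, A = 20 cm², y = 12.5 cm, Ī = 1 042 cm⁴.
Top flange (beyond web): 4.7 × 1.8, A = 8.46 cm², y = 24.1 cm, Ī = 2.284 cm⁴.
Bottom flange (beyond web): 4.7 × 1.8, A = 8.46 cm², y = 0.9 cm, Ī = 2.284 cm⁴.
Centroid: ȳ = ΣA·y / ΣA = 12.5 cm.
Transfer each piece to the horizontal centroidal axis using Ī + A·d² with d = y − 12.5:
  web: d = 0 cm → contributes +1 042 cm⁴
  top flange (beyond web): d = 11.6 cm → contributes +1 141 cm⁴
  bottom flange (beyond web): d = -11.6 cm → contributes +1 141 cm⁴
Total I = 3 323 cm⁴.

I_x ≈ 3300 cm⁴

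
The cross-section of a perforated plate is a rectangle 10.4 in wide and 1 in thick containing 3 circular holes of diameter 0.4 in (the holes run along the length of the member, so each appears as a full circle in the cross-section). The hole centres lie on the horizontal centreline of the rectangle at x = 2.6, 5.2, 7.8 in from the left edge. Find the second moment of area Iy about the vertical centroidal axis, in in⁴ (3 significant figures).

Iy ≈ 92.0 in⁴

Split into non-overlapping primitives; take the origin at the lower-left of the bounding box.
Plate: 10.4 × 1, A = 10.4 in², x = 5.2 in, Ī = 93.739 in⁴.
Hole 1 (subtracted): ⌀0.4, A = 0.12566 in², x = 2.6 in, Ī = 0.0012566 in⁴.
Hole 2 (subtracted): ⌀0.4, A = 0.12566 in², x = 5.2 in, Ī = 0.0012566 in⁴.
Hole 3 (subtracted): ⌀0.4, A = 0.12566 in², x = 7.8 in, Ī = 0.0012566 in⁴.
By symmetry the centroid is at mid-width, x̄ = 5.2 in.
Transfer each piece to the vertical centroidal axis using Ī + A·d² with d = x − 5.2:
  plate: d = 0 in → contributes +93.739 in⁴
  hole 1: d = -2.6 in → contributes −0.85074 in⁴
  hole 2: d = 0 in → contributes −0.0012566 in⁴
  hole 3: d = 2.6 in → contributes −0.85074 in⁴
Total I = 92.036 in⁴.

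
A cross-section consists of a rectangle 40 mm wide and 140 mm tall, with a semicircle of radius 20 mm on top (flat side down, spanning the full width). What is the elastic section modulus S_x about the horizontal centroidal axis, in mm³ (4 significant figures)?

Treat the section as a set of non-overlapping primitives; coordinates are from the bounding-box lower-left.
Rectangular body: 40 × 140, A = 5 600 mm², y = 70 mm, Ī = 9 146 667 mm⁴.
Semicircular cap: semicircle r = 20, A = 628.319 mm², y = 148.488 mm, Ī = 17561.1 mm⁴.
Centroid: ȳ = ΣA·y / ΣA = 77.918 mm.
Transfer each piece to the horizontal centroidal axis using Ī + A·d² with d = y − 77.918:
  rectangular body: d = -7.91797 mm → contributes +9 497 754 mm⁴
  semicircular cap: d = 70.5703 mm → contributes +3 146 692 mm⁴
Total I = 12 644 446 mm⁴.
Extreme fibre distance c = 82.082 mm; S = I/c = 154 046 mm³.

S_x ≈ 1.540 × 10⁵ mm³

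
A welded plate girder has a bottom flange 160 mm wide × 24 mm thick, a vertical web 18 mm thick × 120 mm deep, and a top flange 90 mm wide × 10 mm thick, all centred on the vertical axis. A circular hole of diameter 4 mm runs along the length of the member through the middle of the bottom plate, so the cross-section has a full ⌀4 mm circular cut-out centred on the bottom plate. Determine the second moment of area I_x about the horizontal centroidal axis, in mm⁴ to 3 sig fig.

Split into non-overlapping primitives; take the origin at the lower-left of the bounding box.
Bottom plate: 160 × 24, A = 3 840 mm², y = 12 mm, Ī = 184 320 mm⁴.
Web plate: 18 × 120, A = 2 160 mm², y = 84 mm, Ī = 2 592 000 mm⁴.
Top plate: 90 × 10, A = 900 mm², y = 149 mm, Ī = 7 500 mm⁴.
Hole (subtracted): ⌀4, A = 12.566 mm², y = 12 mm, Ī = 12.566 mm⁴.
Centroid: ȳ = ΣA·y / ΣA = 52.482 mm.
Transfer each piece to the horizontal centroidal axis using Ī + A·d² with d = y − 52.482:
  bottom plate: d = -40.482 mm → contributes +6 477 414 mm⁴
  web plate: d = 31.518 mm → contributes +4 737 653 mm⁴
  top plate: d = 96.518 mm → contributes +8 391 578 mm⁴
  hole: d = -40.482 mm → contributes −20 607 mm⁴
Total I = 19 586 038 mm⁴.

I_x ≈ 1.96 × 10⁷ mm⁴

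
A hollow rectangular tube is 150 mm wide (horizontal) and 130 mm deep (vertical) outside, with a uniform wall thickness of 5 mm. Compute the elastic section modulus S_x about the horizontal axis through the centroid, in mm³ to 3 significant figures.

S_x ≈ 1.12 × 10⁵ mm³

Break the section into simple shapes (no overlaps), measuring from the bottom-left corner of the bounding box.
Outer rectangle: 150 × 130, A = 19 500 mm², y = 65 mm, Ī = 27 462 500 mm⁴.
Inner void (subtracted): 140 × 120, A = 16 800 mm², y = 65 mm, Ī = 20 160 000 mm⁴.
By symmetry the centroid is at mid-height, ȳ = 65 mm.
All pieces are centred on the horizontal axis through the centroid, so I = ΣĪ (holes subtracted) = 7 302 500 mm⁴.
Extreme fibre distance c = 65 mm; S = I/c = 112 346 mm³.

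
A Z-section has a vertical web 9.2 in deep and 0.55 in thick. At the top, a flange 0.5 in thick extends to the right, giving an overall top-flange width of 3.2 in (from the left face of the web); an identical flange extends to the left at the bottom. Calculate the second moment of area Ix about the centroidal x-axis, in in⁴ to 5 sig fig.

Ix ≈ 85.890 in⁴

Decompose the section into non-overlapping parts with the origin at the bottom-left of its bounding rectangle.
Web: 0.55 × 9.2, A = 5.06 in², y = 4.6 in, Ī = 35.68987 in⁴.
Top flange (beyond web): 2.65 × 0.5, A = 1.325 in², y = 8.95 in, Ī = 0.02760417 in⁴.
Bottom flange (beyond web): 2.65 × 0.5, A = 1.325 in², y = 0.25 in, Ī = 0.02760417 in⁴.
Centroid: ȳ = ΣA·y / ΣA = 4.6 in.
Transfer each piece to the centroidal x-axis using Ī + A·d² with d = y − 4.6:
  web: d = 0 in → contributes +35.68987 in⁴
  top flange (beyond web): d = 4.35 in → contributes +25.09992 in⁴
  bottom flange (beyond web): d = -4.35 in → contributes +25.09992 in⁴
Total I = 85.8897 in⁴.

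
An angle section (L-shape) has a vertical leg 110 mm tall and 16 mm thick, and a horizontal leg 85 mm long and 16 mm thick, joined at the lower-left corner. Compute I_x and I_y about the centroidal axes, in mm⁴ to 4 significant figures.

Break the section into simple shapes (no overlaps), measuring from the bottom-left corner of the bounding box.
Vertical leg: 16 × 110, A = 1 760 mm², y = 55 mm, Ī = 1 774 667 mm⁴.
Horizontal leg (remainder): 69 × 16, A = 1 104 mm², y = 8 mm, Ī = 23 552 mm⁴.
Centroid: ȳ = ΣA·y / ΣA = 36.8827 mm.
Transfer each piece to the centroidal x-axis using Ī + A·d² with d = y − 36.8827:
  vertical leg: d = 18.1173 mm → contributes +2 352 364 mm⁴
  horizontal leg (remainder): d = -28.8827 mm → contributes +944 519 mm⁴
Total I = 3 296 883 mm⁴.
For the y-axis: x̄ = 24.3827 mm.
Repeating about the centroidal y-axis gives I_y = 1 700 983 mm⁴.

I_x ≈ 3.297 × 10⁶ mm⁴, I_y ≈ 1.701 × 10⁶ mm⁴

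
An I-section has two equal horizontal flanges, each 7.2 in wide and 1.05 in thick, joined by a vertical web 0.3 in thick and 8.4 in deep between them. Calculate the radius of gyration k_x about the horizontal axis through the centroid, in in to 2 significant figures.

Treat the section as a set of non-overlapping primitives; coordinates are from the bounding-box lower-left.
Bottom flange: 7.2 × 1.05, A = 7.56 in², y = 0.525 in, Ī = 0.6946 in⁴.
Web: 0.3 × 8.4, A = 2.52 in², y = 5.25 in, Ī = 14.82 in⁴.
Top flange: 7.2 × 1.05, A = 7.56 in², y = 9.975 in, Ī = 0.6946 in⁴.
By symmetry the centroid is at mid-height, ȳ = 5.25 in.
Transfer each piece to the horizontal axis through the centroid using Ī + A·d² with d = y − 5.25:
  bottom flange: d = -4.725 in → contributes +169.5 in⁴
  web: d = 0 in → contributes +14.82 in⁴
  top flange: d = 4.725 in → contributes +169.5 in⁴
Total I = 353.8 in⁴.
Radius of gyration: k = √(I/A) = √(353.8 / 17.64) = 4.478 in.

k_x ≈ 4.5 in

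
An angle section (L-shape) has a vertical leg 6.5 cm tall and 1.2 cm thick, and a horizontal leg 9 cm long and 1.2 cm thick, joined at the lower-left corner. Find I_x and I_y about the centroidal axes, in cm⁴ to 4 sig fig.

Treat the section as a set of non-overlapping primitives; coordinates are from the bounding-box lower-left.
Vertical leg: 1.2 × 6.5, A = 7.8 cm², y = 3.25 cm, Ī = 27.4625 cm⁴.
Horizontal leg (remainder): 7.8 × 1.2, A = 9.36 cm², y = 0.6 cm, Ī = 1.1232 cm⁴.
Centroid: ȳ = ΣA·y / ΣA = 1.80455 cm.
Transfer each piece to the centroidal x-axis using Ī + A·d² with d = y − 1.80455:
  vertical leg: d = 1.44545 cm → contributes +43.7593 cm⁴
  horizontal leg (remainder): d = -1.20455 cm → contributes +14.7039 cm⁴
Total I = 58.4632 cm⁴.
For the y-axis: x̄ = 3.05455 cm.
Repeating about the centroidal y-axis gives I_y = 134.546 cm⁴.

I_x ≈ 58.46 cm⁴, I_y ≈ 134.5 cm⁴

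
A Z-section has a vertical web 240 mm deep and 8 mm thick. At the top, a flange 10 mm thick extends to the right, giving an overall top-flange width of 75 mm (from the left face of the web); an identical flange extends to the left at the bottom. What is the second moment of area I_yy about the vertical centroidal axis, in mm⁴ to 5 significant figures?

I_yy ≈ 2.3959 × 10⁶ mm⁴

Break the section into simple shapes (no overlaps), measuring from the bottom-left corner of the bounding box.
Web: 8 × 240, A = 1 920 mm², x = 71 mm, Ī = 10 240 mm⁴.
Top flange (beyond web): 67 × 10, A = 670 mm², x = 108.5 mm, Ī = 250635.8 mm⁴.
Bottom flange (beyond web): 67 × 10, A = 670 mm², x = 33.5 mm, Ī = 250635.8 mm⁴.
Centroid: x̄ = ΣA·x / ΣA = 71 mm.
Transfer each piece to the vertical centroidal axis using Ī + A·d² with d = x − 71:
  web: d = 0 mm → contributes +10 240 mm⁴
  top flange (beyond web): d = 37.5 mm → contributes +1 192 823 mm⁴
  bottom flange (beyond web): d = -37.5 mm → contributes +1 192 823 mm⁴
Total I = 2 395 887 mm⁴.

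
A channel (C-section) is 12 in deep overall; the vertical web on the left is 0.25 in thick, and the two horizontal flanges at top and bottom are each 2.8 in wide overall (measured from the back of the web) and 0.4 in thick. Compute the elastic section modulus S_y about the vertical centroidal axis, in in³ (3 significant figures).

S_y ≈ 1.66 in³

Break the section into simple shapes (no overlaps), measuring from the bottom-left corner of the bounding box.
Web: 0.25 × 12, A = 3 in², x = 0.125 in, Ī = 0.015625 in⁴.
Top flange (beyond web): 2.55 × 0.4, A = 1.02 in², x = 1.525 in, Ī = 0.55271 in⁴.
Bottom flange (beyond web): 2.55 × 0.4, A = 1.02 in², x = 1.525 in, Ī = 0.55271 in⁴.
Centroid: x̄ = ΣA·x / ΣA = 0.69167 in.
Transfer each piece to the vertical centroidal axis using Ī + A·d² with d = x − 0.69167:
  web: d = -0.56667 in → contributes +0.97896 in⁴
  top flange (beyond web): d = 0.83333 in → contributes +1.261 in⁴
  bottom flange (beyond web): d = 0.83333 in → contributes +1.261 in⁴
Total I = 3.5011 in⁴.
Extreme fibre distance c = 2.1083 in; S = I/c = 1.6606 in³.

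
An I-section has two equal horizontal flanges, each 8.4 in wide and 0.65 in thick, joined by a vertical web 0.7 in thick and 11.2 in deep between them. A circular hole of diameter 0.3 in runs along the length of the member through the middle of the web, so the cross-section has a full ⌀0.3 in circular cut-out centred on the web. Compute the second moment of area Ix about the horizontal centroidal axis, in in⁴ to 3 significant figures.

Break the section into simple shapes (no overlaps), measuring from the bottom-left corner of the bounding box.
Bottom flange: 8.4 × 0.65, A = 5.46 in², y = 0.325 in, Ī = 0.19224 in⁴.
Web: 0.7 × 11.2, A = 7.84 in², y = 6.25 in, Ī = 81.954 in⁴.
Top flange: 8.4 × 0.65, A = 5.46 in², y = 12.175 in, Ī = 0.19224 in⁴.
Hole (subtracted): ⌀0.3, A = 0.070686 in², y = 6.25 in, Ī = 0.00039761 in⁴.
By symmetry the centroid is at mid-height, ȳ = 6.25 in.
Transfer each piece to the horizontal centroidal axis using Ī + A·d² with d = y − 6.25:
  bottom flange: d = -5.925 in → contributes +191.87 in⁴
  web: d = 0 in → contributes +81.954 in⁴
  top flange: d = 5.925 in → contributes +191.87 in⁴
  hole: d = 0 in → contributes −0.00039761 in⁴
Total I = 465.69 in⁴.

Ix ≈ 466 in⁴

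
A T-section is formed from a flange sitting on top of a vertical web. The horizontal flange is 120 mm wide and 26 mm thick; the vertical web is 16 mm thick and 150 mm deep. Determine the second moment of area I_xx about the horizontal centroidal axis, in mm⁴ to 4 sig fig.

Decompose the section into non-overlapping parts with the origin at the bottom-left of its bounding rectangle.
Flange: 120 × 26, A = 3 120 mm², y = 163 mm, Ī = 175 760 mm⁴.
Web: 16 × 150, A = 2 400 mm², y = 75 mm, Ī = 4 500 000 mm⁴.
Centroid: ȳ = ΣA·y / ΣA = 124.739 mm.
Transfer each piece to the horizontal centroidal axis using Ī + A·d² with d = y − 124.739:
  flange: d = 38.2609 mm → contributes +4 743 110 mm⁴
  web: d = -49.7391 mm → contributes +10 437 555 mm⁴
Total I = 15 180 664 mm⁴.

I_xx ≈ 1.518 × 10⁷ mm⁴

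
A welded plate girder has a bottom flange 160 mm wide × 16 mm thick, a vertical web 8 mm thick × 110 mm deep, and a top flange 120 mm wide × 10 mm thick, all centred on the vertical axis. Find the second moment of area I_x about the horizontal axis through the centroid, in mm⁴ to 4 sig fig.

I_x ≈ 1.371 × 10⁷ mm⁴

Decompose the section into non-overlapping parts with the origin at the bottom-left of its bounding rectangle.
Bottom plate: 160 × 16, A = 2 560 mm², y = 8 mm, Ī = 54613.3 mm⁴.
Web plate: 8 × 110, A = 880 mm², y = 71 mm, Ī = 887 333 mm⁴.
Top plate: 120 × 10, A = 1 200 mm², y = 131 mm, Ī = 10 000 mm⁴.
Centroid: ȳ = ΣA·y / ΣA = 51.7586 mm.
Transfer each piece to the horizontal axis through the centroid using Ī + A·d² with d = y − 51.7586:
  bottom plate: d = -43.7586 mm → contributes +4 956 545 mm⁴
  web plate: d = 19.2414 mm → contributes +1 213 136 mm⁴
  top plate: d = 79.2414 mm → contributes +7 545 035 mm⁴
Total I = 13 714 716 mm⁴.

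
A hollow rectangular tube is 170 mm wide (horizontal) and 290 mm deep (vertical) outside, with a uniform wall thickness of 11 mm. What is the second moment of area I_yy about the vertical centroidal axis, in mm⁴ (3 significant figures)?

Break the section into simple shapes (no overlaps), measuring from the bottom-left corner of the bounding box.
Outer rectangle: 170 × 290, A = 49 300 mm², x = 85 mm, Ī = 118 730 833 mm⁴.
Inner void (subtracted): 148 × 268, A = 39 664 mm², x = 85 mm, Ī = 72 400 021 mm⁴.
By symmetry the centroid is at mid-width, x̄ = 85 mm.
All pieces are centred on the vertical centroidal axis, so I = ΣĪ (holes subtracted) = 46 330 812 mm⁴.

I_yy ≈ 4.63 × 10⁷ mm⁴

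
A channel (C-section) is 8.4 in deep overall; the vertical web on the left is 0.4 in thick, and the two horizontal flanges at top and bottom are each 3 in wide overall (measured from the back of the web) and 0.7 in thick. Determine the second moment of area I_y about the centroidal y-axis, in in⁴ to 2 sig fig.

I_y ≈ 6.0 in⁴

Treat the section as a set of non-overlapping primitives; coordinates are from the bounding-box lower-left.
Web: 0.4 × 8.4, A = 3.36 in², x = 0.2 in, Ī = 0.0448 in⁴.
Top flange (beyond web): 2.6 × 0.7, A = 1.82 in², x = 1.7 in, Ī = 1.025 in⁴.
Bottom flange (beyond web): 2.6 × 0.7, A = 1.82 in², x = 1.7 in, Ī = 1.025 in⁴.
Centroid: x̄ = ΣA·x / ΣA = 0.98 in.
Transfer each piece to the centroidal y-axis using Ī + A·d² with d = x − 0.98:
  web: d = -0.78 in → contributes +2.089 in⁴
  top flange (beyond web): d = 0.72 in → contributes +1.969 in⁴
  bottom flange (beyond web): d = 0.72 in → contributes +1.969 in⁴
Total I = 6.027 in⁴.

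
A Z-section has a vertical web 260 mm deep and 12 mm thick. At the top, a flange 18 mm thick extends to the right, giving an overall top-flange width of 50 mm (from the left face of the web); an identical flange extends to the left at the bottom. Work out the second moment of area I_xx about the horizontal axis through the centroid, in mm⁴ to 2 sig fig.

I_xx ≈ 3.8 × 10⁷ mm⁴

Decompose the section into non-overlapping parts with the origin at the bottom-left of its bounding rectangle.
Web: 12 × 260, A = 3 120 mm², y = 130 mm, Ī = 17 576 000 mm⁴.
Top flange (beyond web): 38 × 18, A = 684 mm², y = 251 mm, Ī = 18 468 mm⁴.
Bottom flange (beyond web): 38 × 18, A = 684 mm², y = 9 mm, Ī = 18 468 mm⁴.
Centroid: ȳ = ΣA·y / ΣA = 130 mm.
Transfer each piece to the horizontal axis through the centroid using Ī + A·d² with d = y − 130:
  web: d = 0 mm → contributes +17 576 000 mm⁴
  top flange (beyond web): d = 121 mm → contributes +10 032 912 mm⁴
  bottom flange (beyond web): d = -121 mm → contributes +10 032 912 mm⁴
Total I = 37 641 824 mm⁴.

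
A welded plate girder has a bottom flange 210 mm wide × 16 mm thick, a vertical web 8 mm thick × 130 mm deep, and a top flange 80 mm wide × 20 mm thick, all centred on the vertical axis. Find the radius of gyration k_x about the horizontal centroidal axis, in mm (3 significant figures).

k_x ≈ 65.7 mm

Split into non-overlapping primitives; take the origin at the lower-left of the bounding box.
Bottom plate: 210 × 16, A = 3 360 mm², y = 8 mm, Ī = 71 680 mm⁴.
Web plate: 8 × 130, A = 1 040 mm², y = 81 mm, Ī = 1 464 667 mm⁴.
Top plate: 80 × 20, A = 1 600 mm², y = 156 mm, Ī = 53 333 mm⁴.
Centroid: ȳ = ΣA·y / ΣA = 60.12 mm.
Transfer each piece to the horizontal centroidal axis using Ī + A·d² with d = y − 60.12:
  bottom plate: d = -52.12 mm → contributes +9 199 101 mm⁴
  web plate: d = 20.88 mm → contributes +1 918 080 mm⁴
  top plate: d = 95.88 mm → contributes +14 762 092 mm⁴
Total I = 25 879 274 mm⁴.
Radius of gyration: k = √(I/A) = √(25 879 274 / 6 000) = 65.675 mm.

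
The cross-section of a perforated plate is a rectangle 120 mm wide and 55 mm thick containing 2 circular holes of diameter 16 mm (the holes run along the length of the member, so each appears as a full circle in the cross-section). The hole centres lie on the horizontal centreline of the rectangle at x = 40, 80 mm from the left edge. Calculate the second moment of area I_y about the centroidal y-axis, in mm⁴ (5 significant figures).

Split into non-overlapping primitives; take the origin at the lower-left of the bounding box.
Plate: 120 × 55, A = 6 600 mm², x = 60 mm, Ī = 7 920 000 mm⁴.
Hole 1 (subtracted): ⌀16, A = 201.0619 mm², x = 40 mm, Ī = 3216.991 mm⁴.
Hole 2 (subtracted): ⌀16, A = 201.0619 mm², x = 80 mm, Ī = 3216.991 mm⁴.
By symmetry the centroid is at mid-width, x̄ = 60 mm.
Transfer each piece to the centroidal y-axis using Ī + A·d² with d = x − 60:
  plate: d = 0 mm → contributes +7 920 000 mm⁴
  hole 1: d = -20 mm → contributes −83641.76 mm⁴
  hole 2: d = 20 mm → contributes −83641.76 mm⁴
Total I = 7 752 716 mm⁴.

I_y ≈ 7.7527 × 10⁶ mm⁴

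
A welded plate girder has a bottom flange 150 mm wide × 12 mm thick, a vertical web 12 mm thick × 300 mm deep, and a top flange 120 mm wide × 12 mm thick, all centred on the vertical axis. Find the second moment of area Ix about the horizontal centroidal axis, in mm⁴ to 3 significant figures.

Split into non-overlapping primitives; take the origin at the lower-left of the bounding box.
Bottom plate: 150 × 12, A = 1 800 mm², y = 6 mm, Ī = 21 600 mm⁴.
Web plate: 12 × 300, A = 3 600 mm², y = 162 mm, Ī = 27 000 000 mm⁴.
Top plate: 120 × 12, A = 1 440 mm², y = 318 mm, Ī = 17 280 mm⁴.
Centroid: ȳ = ΣA·y / ΣA = 153.79 mm.
Transfer each piece to the horizontal centroidal axis using Ī + A·d² with d = y − 153.79:
  bottom plate: d = -147.79 mm → contributes +39 336 711 mm⁴
  web plate: d = 8.2105 mm → contributes +27 242 686 mm⁴
  top plate: d = 164.21 mm → contributes +38 847 020 mm⁴
Total I = 105 426 417 mm⁴.

Ix ≈ 1.05 × 10⁸ mm⁴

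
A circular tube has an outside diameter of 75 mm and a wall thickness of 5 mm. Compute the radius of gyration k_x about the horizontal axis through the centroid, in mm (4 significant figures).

Split into non-overlapping primitives; take the origin at the lower-left of the bounding box.
Outer circle: ⌀75, A = 4417.86 mm², y = 37.5 mm, Ī = 1 553 156 mm⁴.
Bore (subtracted): ⌀65, A = 3318.31 mm², y = 37.5 mm, Ī = 876 241 mm⁴.
By symmetry the centroid is at mid-height, ȳ = 37.5 mm.
All pieces are centred on the horizontal axis through the centroid, so I = ΣĪ (holes subtracted) = 676 915 mm⁴.
Radius of gyration: k = √(I/A) = √(676 915 / 1099.56) = 24.8118 mm.

k_x ≈ 24.81 mm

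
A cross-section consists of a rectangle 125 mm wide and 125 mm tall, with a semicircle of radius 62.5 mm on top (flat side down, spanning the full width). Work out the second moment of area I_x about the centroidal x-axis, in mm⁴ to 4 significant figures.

Decompose the section into non-overlapping parts with the origin at the bottom-left of its bounding rectangle.
Rectangular body: 125 × 125, A = 15 625 mm², y = 62.5 mm, Ī = 20 345 052 mm⁴.
Semicircular cap: semicircle r = 62.5, A = 6135.92 mm², y = 151.526 mm, Ī = 1 674 758 mm⁴.
Centroid: ȳ = ΣA·y / ΣA = 87.6026 mm.
Transfer each piece to the centroidal x-axis using Ī + A·d² with d = y − 87.6026:
  rectangular body: d = -25.1026 mm → contributes +30 190 993 mm⁴
  semicircular cap: d = 63.9232 mm → contributes +26 747 241 mm⁴
Total I = 56 938 234 mm⁴.

I_x ≈ 5.694 × 10⁷ mm⁴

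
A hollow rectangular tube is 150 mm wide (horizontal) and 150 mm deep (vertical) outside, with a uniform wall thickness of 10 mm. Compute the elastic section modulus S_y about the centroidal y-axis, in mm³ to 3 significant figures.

S_y ≈ 2.45 × 10⁵ mm³

Treat the section as a set of non-overlapping primitives; coordinates are from the bounding-box lower-left.
Outer rectangle: 150 × 150, A = 22 500 mm², x = 75 mm, Ī = 42 187 500 mm⁴.
Inner void (subtracted): 130 × 130, A = 16 900 mm², x = 75 mm, Ī = 23 800 833 mm⁴.
By symmetry the centroid is at mid-width, x̄ = 75 mm.
All pieces are centred on the centroidal y-axis, so I = ΣĪ (holes subtracted) = 18 386 667 mm⁴.
Extreme fibre distance c = 75 mm; S = I/c = 245 156 mm³.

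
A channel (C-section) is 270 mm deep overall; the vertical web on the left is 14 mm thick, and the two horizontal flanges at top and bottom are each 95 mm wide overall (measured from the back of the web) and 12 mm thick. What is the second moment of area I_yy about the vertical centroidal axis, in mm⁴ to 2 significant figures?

I_yy ≈ 4.0 × 10⁶ mm⁴

Break the section into simple shapes (no overlaps), measuring from the bottom-left corner of the bounding box.
Web: 14 × 270, A = 3 780 mm², x = 7 mm, Ī = 61 740 mm⁴.
Top flange (beyond web): 81 × 12, A = 972 mm², x = 54.5 mm, Ī = 531 441 mm⁴.
Bottom flange (beyond web): 81 × 12, A = 972 mm², x = 54.5 mm, Ī = 531 441 mm⁴.
Centroid: x̄ = ΣA·x / ΣA = 23.13 mm.
Transfer each piece to the vertical centroidal axis using Ī + A·d² with d = x − 23.13:
  web: d = -16.13 mm → contributes +1 045 462 mm⁴
  top flange (beyond web): d = 31.37 mm → contributes +1 487 837 mm⁴
  bottom flange (beyond web): d = 31.37 mm → contributes +1 487 837 mm⁴
Total I = 4 021 136 mm⁴.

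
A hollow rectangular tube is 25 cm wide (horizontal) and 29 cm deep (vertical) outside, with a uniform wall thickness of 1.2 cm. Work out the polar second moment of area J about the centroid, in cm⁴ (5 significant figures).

J ≈ 2.7537 × 10⁴ cm⁴

Break the section into simple shapes (no overlaps), measuring from the bottom-left corner of the bounding box.
Outer rectangle: 25 × 29, A = 725 cm², y = 14.5 cm, Ī = 50810.42 cm⁴.
Inner void (subtracted): 22.6 × 26.6, A = 601.16 cm², y = 14.5 cm, Ī = 35446.4 cm⁴.
By symmetry the centroid is at mid-height, ȳ = 14.5 cm.
All pieces are centred on the centroidal x-axis, so I = ΣĪ (holes subtracted) = 15364.02 cm⁴.
Repeating about the centroidal y-axis gives I_y = 12173.04 cm⁴.
Polar second moment: J = I_x + I_y = 27537.06 cm⁴.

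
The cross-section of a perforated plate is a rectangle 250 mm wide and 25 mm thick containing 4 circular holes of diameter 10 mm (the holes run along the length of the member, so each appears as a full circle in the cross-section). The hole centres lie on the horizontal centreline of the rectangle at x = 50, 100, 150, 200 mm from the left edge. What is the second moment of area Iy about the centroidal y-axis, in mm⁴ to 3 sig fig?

Iy ≈ 3.16 × 10⁷ mm⁴

Treat the section as a set of non-overlapping primitives; coordinates are from the bounding-box lower-left.
Plate: 250 × 25, A = 6 250 mm², x = 125 mm, Ī = 32 552 083 mm⁴.
Hole 1 (subtracted): ⌀10, A = 78.54 mm², x = 50 mm, Ī = 490.87 mm⁴.
Hole 2 (subtracted): ⌀10, A = 78.54 mm², x = 100 mm, Ī = 490.87 mm⁴.
Hole 3 (subtracted): ⌀10, A = 78.54 mm², x = 150 mm, Ī = 490.87 mm⁴.
Hole 4 (subtracted): ⌀10, A = 78.54 mm², x = 200 mm, Ī = 490.87 mm⁴.
By symmetry the centroid is at mid-width, x̄ = 125 mm.
Transfer each piece to the centroidal y-axis using Ī + A·d² with d = x − 125:
  plate: d = 0 mm → contributes +32 552 083 mm⁴
  hole 1: d = -75 mm → contributes −442 277 mm⁴
  hole 2: d = -25 mm → contributes −49 578 mm⁴
  hole 3: d = 25 mm → contributes −49 578 mm⁴
  hole 4: d = 75 mm → contributes −442 277 mm⁴
Total I = 31 568 372 mm⁴.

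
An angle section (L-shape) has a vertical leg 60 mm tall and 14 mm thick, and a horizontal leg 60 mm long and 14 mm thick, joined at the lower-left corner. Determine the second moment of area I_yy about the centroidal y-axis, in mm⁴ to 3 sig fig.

I_yy ≈ 4.55 × 10⁵ mm⁴

Split into non-overlapping primitives; take the origin at the lower-left of the bounding box.
Vertical leg: 14 × 60, A = 840 mm², x = 7 mm, Ī = 13 720 mm⁴.
Horizontal leg (remainder): 46 × 14, A = 644 mm², x = 37 mm, Ī = 113 559 mm⁴.
Centroid: x̄ = ΣA·x / ΣA = 20.019 mm.
Transfer each piece to the centroidal y-axis using Ī + A·d² with d = x − 20.019:
  vertical leg: d = -13.019 mm → contributes +156 092 mm⁴
  horizontal leg (remainder): d = 16.981 mm → contributes +299 262 mm⁴
Total I = 455 354 mm⁴.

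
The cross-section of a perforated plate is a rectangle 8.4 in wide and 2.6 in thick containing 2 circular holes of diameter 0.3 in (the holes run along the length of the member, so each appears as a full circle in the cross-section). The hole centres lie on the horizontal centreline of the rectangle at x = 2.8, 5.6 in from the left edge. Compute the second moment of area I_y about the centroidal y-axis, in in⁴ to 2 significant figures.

I_y ≈ 130 in⁴

Break the section into simple shapes (no overlaps), measuring from the bottom-left corner of the bounding box.
Plate: 8.4 × 2.6, A = 21.84 in², x = 4.2 in, Ī = 128.4 in⁴.
Hole 1 (subtracted): ⌀0.3, A = 0.07069 in², x = 2.8 in, Ī = 0.0003976 in⁴.
Hole 2 (subtracted): ⌀0.3, A = 0.07069 in², x = 5.6 in, Ī = 0.0003976 in⁴.
By symmetry the centroid is at mid-width, x̄ = 4.2 in.
Transfer each piece to the centroidal y-axis using Ī + A·d² with d = x − 4.2:
  plate: d = 0 in → contributes +128.4 in⁴
  hole 1: d = -1.4 in → contributes −0.1389 in⁴
  hole 2: d = 1.4 in → contributes −0.1389 in⁴
Total I = 128.1 in⁴.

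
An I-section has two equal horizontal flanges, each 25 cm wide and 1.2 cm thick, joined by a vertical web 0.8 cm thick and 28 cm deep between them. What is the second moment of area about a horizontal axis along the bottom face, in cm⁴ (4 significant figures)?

I_base ≈ 3.330 × 10⁴ cm⁴

Decompose the section into non-overlapping parts with the origin at the bottom-left of its bounding rectangle.
Bottom flange: 25 × 1.2, A = 30 cm², y = 0.6 cm, Ī = 3.6 cm⁴.
Web: 0.8 × 28, A = 22.4 cm², y = 15.2 cm, Ī = 1463.47 cm⁴.
Top flange: 25 × 1.2, A = 30 cm², y = 29.8 cm, Ī = 3.6 cm⁴.
Transfer each piece to the base of the section using Ī + A·d² with d = y − 0:
  bottom flange: d = 0.6 cm → contributes +14.4 cm⁴
  web: d = 15.2 cm → contributes +6638.76 cm⁴
  top flange: d = 29.8 cm → contributes +26644.8 cm⁴
Total I = 33 298 cm⁴.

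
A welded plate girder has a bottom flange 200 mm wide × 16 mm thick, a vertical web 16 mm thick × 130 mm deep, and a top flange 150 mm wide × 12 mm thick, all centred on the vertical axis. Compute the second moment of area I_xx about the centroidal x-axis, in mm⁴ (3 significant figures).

I_xx ≈ 2.76 × 10⁷ mm⁴

Treat the section as a set of non-overlapping primitives; coordinates are from the bounding-box lower-left.
Bottom plate: 200 × 16, A = 3 200 mm², y = 8 mm, Ī = 68 267 mm⁴.
Web plate: 16 × 130, A = 2 080 mm², y = 81 mm, Ī = 2 929 333 mm⁴.
Top plate: 150 × 12, A = 1 800 mm², y = 152 mm, Ī = 21 600 mm⁴.
Centroid: ȳ = ΣA·y / ΣA = 66.056 mm.
Transfer each piece to the centroidal x-axis using Ī + A·d² with d = y − 66.056:
  bottom plate: d = -58.056 mm → contributes +10 854 049 mm⁴
  web plate: d = 14.944 mm → contributes +3 393 815 mm⁴
  top plate: d = 85.944 mm → contributes +13 316 914 mm⁴
Total I = 27 564 777 mm⁴.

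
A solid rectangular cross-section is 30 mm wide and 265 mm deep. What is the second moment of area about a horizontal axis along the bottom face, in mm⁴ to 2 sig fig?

The section: 30 × 265, A = 7 950 mm², y = 132.5 mm, Ī = 46 524 063 mm⁴.
Transfer it to a horizontal axis along the bottom face using Ī + A·d² with d = y − 0:
  the section: d = 132.5 mm → contributes +186 096 250 mm⁴
Total I = 186 096 250 mm⁴.

I_base ≈ 1.9 × 10⁸ mm⁴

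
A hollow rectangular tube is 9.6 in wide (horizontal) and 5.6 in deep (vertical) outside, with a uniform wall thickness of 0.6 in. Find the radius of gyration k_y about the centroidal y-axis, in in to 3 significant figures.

Decompose the section into non-overlapping parts with the origin at the bottom-left of its bounding rectangle.
Outer rectangle: 9.6 × 5.6, A = 53.76 in², x = 4.8 in, Ī = 412.88 in⁴.
Inner void (subtracted): 8.4 × 4.4, A = 36.96 in², x = 4.8 in, Ī = 217.32 in⁴.
By symmetry the centroid is at mid-width, x̄ = 4.8 in.
All pieces are centred on the centroidal y-axis, so I = ΣĪ (holes subtracted) = 195.55 in⁴.
Radius of gyration: k = √(I/A) = √(195.55 / 16.8) = 3.4117 in.

k_y ≈ 3.41 in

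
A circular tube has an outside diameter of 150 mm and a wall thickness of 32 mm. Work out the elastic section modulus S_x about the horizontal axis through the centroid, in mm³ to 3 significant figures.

S_x ≈ 2.96 × 10⁵ mm³

Treat the section as a set of non-overlapping primitives; coordinates are from the bounding-box lower-left.
Outer circle: ⌀150, A = 17 671 mm², y = 75 mm, Ī = 24 850 489 mm⁴.
Bore (subtracted): ⌀86, A = 5808.8 mm², y = 75 mm, Ī = 2 685 120 mm⁴.
By symmetry the centroid is at mid-height, ȳ = 75 mm.
All pieces are centred on the horizontal axis through the centroid, so I = ΣĪ (holes subtracted) = 22 165 369 mm⁴.
Extreme fibre distance c = 75 mm; S = I/c = 295 538 mm³.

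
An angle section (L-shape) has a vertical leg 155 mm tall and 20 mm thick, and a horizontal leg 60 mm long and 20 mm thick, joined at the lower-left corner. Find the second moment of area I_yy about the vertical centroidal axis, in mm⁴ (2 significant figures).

I_yy ≈ 7.8 × 10⁵ mm⁴

Treat the section as a set of non-overlapping primitives; coordinates are from the bounding-box lower-left.
Vertical leg: 20 × 155, A = 3 100 mm², x = 10 mm, Ī = 103 333 mm⁴.
Horizontal leg (remainder): 40 × 20, A = 800 mm², x = 40 mm, Ī = 106 667 mm⁴.
Centroid: x̄ = ΣA·x / ΣA = 16.15 mm.
Transfer each piece to the vertical centroidal axis using Ī + A·d² with d = x − 16.15:
  vertical leg: d = -6.154 mm → contributes +220 730 mm⁴
  horizontal leg (remainder): d = 23.85 mm → contributes +561 578 mm⁴
Total I = 782 308 mm⁴.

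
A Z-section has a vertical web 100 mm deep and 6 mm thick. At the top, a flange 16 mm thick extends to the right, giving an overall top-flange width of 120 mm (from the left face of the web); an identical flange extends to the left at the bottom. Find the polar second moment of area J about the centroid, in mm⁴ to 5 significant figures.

Break the section into simple shapes (no overlaps), measuring from the bottom-left corner of the bounding box.
Web: 6 × 100, A = 600 mm², y = 50 mm, Ī = 500 000 mm⁴.
Top flange (beyond web): 114 × 16, A = 1 824 mm², y = 92 mm, Ī = 38 912 mm⁴.
Bottom flange (beyond web): 114 × 16, A = 1 824 mm², y = 8 mm, Ī = 38 912 mm⁴.
Centroid: ȳ = ΣA·y / ΣA = 50 mm.
Transfer each piece to the centroidal x-axis using Ī + A·d² with d = y − 50:
  web: d = 0 mm → contributes +500 000 mm⁴
  top flange (beyond web): d = 42 mm → contributes +3 256 448 mm⁴
  bottom flange (beyond web): d = -42 mm → contributes +3 256 448 mm⁴
Total I = 7 012 896 mm⁴.
For the y-axis: x̄ = 117 mm.
Repeating about the centroidal y-axis gives I_y = 17 085 384 mm⁴.
Polar second moment: J = I_x + I_y = 24 098 280 mm⁴.

J ≈ 2.4098 × 10⁷ mm⁴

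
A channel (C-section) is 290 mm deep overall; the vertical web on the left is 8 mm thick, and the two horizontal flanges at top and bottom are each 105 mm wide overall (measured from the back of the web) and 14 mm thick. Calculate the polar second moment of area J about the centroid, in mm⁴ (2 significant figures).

J ≈ 7.4 × 10⁷ mm⁴

Break the section into simple shapes (no overlaps), measuring from the bottom-left corner of the bounding box.
Web: 8 × 290, A = 2 320 mm², y = 145 mm, Ī = 16 259 333 mm⁴.
Top flange (beyond web): 97 × 14, A = 1 358 mm², y = 283 mm, Ī = 22 181 mm⁴.
Bottom flange (beyond web): 97 × 14, A = 1 358 mm², y = 7 mm, Ī = 22 181 mm⁴.
By symmetry the centroid is at mid-height, ȳ = 145 mm.
Transfer each piece to the centroidal x-axis using Ī + A·d² with d = y − 145:
  web: d = 0 mm → contributes +16 259 333 mm⁴
  top flange (beyond web): d = 138 mm → contributes +25 883 933 mm⁴
  bottom flange (beyond web): d = -138 mm → contributes +25 883 933 mm⁴
Total I = 68 027 199 mm⁴.
For the y-axis: x̄ = 32.31 mm.
Repeating about the centroidal y-axis gives I_y = 5 590 606 mm⁴.
Polar second moment: J = I_x + I_y = 73 617 804 mm⁴.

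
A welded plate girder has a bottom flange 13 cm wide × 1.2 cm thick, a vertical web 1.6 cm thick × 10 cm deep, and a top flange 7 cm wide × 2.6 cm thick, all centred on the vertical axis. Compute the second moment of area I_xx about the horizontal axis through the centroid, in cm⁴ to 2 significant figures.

I_xx ≈ 1300 cm⁴

Decompose the section into non-overlapping parts with the origin at the bottom-left of its bounding rectangle.
Bottom plate: 13 × 1.2, A = 15.6 cm², y = 0.6 cm, Ī = 1.872 cm⁴.
Web plate: 1.6 × 10, A = 16 cm², y = 6.2 cm, Ī = 133.3 cm⁴.
Top plate: 7 × 2.6, A = 18.2 cm², y = 12.5 cm, Ī = 10.25 cm⁴.
Centroid: ȳ = ΣA·y / ΣA = 6.748 cm.
Transfer each piece to the horizontal axis through the centroid using Ī + A·d² with d = y − 6.748:
  bottom plate: d = -6.148 cm → contributes +591.6 cm⁴
  web plate: d = -0.5482 cm → contributes +138.1 cm⁴
  top plate: d = 5.752 cm → contributes +612.4 cm⁴
Total I = 1 342 cm⁴.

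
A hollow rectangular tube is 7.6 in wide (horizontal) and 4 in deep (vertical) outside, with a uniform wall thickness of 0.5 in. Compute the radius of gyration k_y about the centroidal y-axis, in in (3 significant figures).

Treat the section as a set of non-overlapping primitives; coordinates are from the bounding-box lower-left.
Outer rectangle: 7.6 × 4, A = 30.4 in², x = 3.8 in, Ī = 146.33 in⁴.
Inner void (subtracted): 6.6 × 3, A = 19.8 in², x = 3.8 in, Ī = 71.874 in⁴.
By symmetry the centroid is at mid-width, x̄ = 3.8 in.
All pieces are centred on the centroidal y-axis, so I = ΣĪ (holes subtracted) = 74.451 in⁴.
Radius of gyration: k = √(I/A) = √(74.451 / 10.6) = 2.6502 in.

k_y ≈ 2.65 in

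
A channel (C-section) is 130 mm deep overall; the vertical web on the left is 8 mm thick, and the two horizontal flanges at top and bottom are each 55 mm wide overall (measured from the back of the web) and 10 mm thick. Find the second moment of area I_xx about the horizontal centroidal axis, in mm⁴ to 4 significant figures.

Split into non-overlapping primitives; take the origin at the lower-left of the bounding box.
Web: 8 × 130, A = 1 040 mm², y = 65 mm, Ī = 1 464 667 mm⁴.
Top flange (beyond web): 47 × 10, A = 470 mm², y = 125 mm, Ī = 3916.67 mm⁴.
Bottom flange (beyond web): 47 × 10, A = 470 mm², y = 5 mm, Ī = 3916.67 mm⁴.
By symmetry the centroid is at mid-height, ȳ = 65 mm.
Transfer each piece to the horizontal centroidal axis using Ī + A·d² with d = y − 65:
  web: d = 0 mm → contributes +1 464 667 mm⁴
  top flange (beyond web): d = 60 mm → contributes +1 695 917 mm⁴
  bottom flange (beyond web): d = -60 mm → contributes +1 695 917 mm⁴
Total I = 4 856 500 mm⁴.

I_xx ≈ 4.857 × 10⁶ mm⁴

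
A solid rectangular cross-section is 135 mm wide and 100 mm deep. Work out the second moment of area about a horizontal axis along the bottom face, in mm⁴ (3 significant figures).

I_base ≈ 4.50 × 10⁷ mm⁴

The section: 135 × 100, A = 13 500 mm², y = 50 mm, Ī = 11 250 000 mm⁴.
Transfer it to the bottom edge using Ī + A·d² with d = y − 0:
  the section: d = 50 mm → contributes +45 000 000 mm⁴
Total I = 45 000 000 mm⁴.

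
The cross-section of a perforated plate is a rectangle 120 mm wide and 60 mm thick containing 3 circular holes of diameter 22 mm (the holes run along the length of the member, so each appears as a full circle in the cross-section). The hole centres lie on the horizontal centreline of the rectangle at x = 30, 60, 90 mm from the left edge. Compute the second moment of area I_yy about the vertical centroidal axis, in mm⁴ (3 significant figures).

Decompose the section into non-overlapping parts with the origin at the bottom-left of its bounding rectangle.
Plate: 120 × 60, A = 7 200 mm², x = 60 mm, Ī = 8 640 000 mm⁴.
Hole 1 (subtracted): ⌀22, A = 380.13 mm², x = 30 mm, Ī = 11 499 mm⁴.
Hole 2 (subtracted): ⌀22, A = 380.13 mm², x = 60 mm, Ī = 11 499 mm⁴.
Hole 3 (subtracted): ⌀22, A = 380.13 mm², x = 90 mm, Ī = 11 499 mm⁴.
By symmetry the centroid is at mid-width, x̄ = 60 mm.
Transfer each piece to the vertical centroidal axis using Ī + A·d² with d = x − 60:
  plate: d = 0 mm → contributes +8 640 000 mm⁴
  hole 1: d = -30 mm → contributes −353 618 mm⁴
  hole 2: d = 0 mm → contributes −11 499 mm⁴
  hole 3: d = 30 mm → contributes −353 618 mm⁴
Total I = 7 921 264 mm⁴.

I_yy ≈ 7.92 × 10⁶ mm⁴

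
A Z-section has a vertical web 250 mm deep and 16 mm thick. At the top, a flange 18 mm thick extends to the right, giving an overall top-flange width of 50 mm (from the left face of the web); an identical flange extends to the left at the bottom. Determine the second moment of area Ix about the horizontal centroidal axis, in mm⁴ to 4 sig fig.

Ix ≈ 3.734 × 10⁷ mm⁴

Split into non-overlapping primitives; take the origin at the lower-left of the bounding box.
Web: 16 × 250, A = 4 000 mm², y = 125 mm, Ī = 20 833 333 mm⁴.
Top flange (beyond web): 34 × 18, A = 612 mm², y = 241 mm, Ī = 16 524 mm⁴.
Bottom flange (beyond web): 34 × 18, A = 612 mm², y = 9 mm, Ī = 16 524 mm⁴.
Centroid: ȳ = ΣA·y / ΣA = 125 mm.
Transfer each piece to the horizontal centroidal axis using Ī + A·d² with d = y − 125:
  web: d = 0 mm → contributes +20 833 333 mm⁴
  top flange (beyond web): d = 116 mm → contributes +8 251 596 mm⁴
  bottom flange (beyond web): d = -116 mm → contributes +8 251 596 mm⁴
Total I = 37 336 525 mm⁴.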